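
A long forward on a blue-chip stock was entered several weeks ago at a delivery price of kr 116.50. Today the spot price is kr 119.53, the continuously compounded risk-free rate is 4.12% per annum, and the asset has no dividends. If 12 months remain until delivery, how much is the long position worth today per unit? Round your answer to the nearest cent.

Current fair forward for the remaining 12 months: F = S·e^(r·T), r = 0.0412
F = 119.53 · e^(0.0412 × 12/12) = 119.53 × 1.042060 = 124.5574
Value of long forward = (F − K)·e^(−rT) = (124.5574 − 116.50) · e^(−0.0412·12/12)
= 8.0574 × 0.959637 = 7.73

kr 7.73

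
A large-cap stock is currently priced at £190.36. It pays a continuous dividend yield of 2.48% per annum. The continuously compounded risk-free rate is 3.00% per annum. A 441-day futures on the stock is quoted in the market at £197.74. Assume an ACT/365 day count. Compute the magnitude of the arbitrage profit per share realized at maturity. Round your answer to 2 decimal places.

£6.18 per share

Fair futures: F* = S·e^(carry·T), with carry = (r − q) = 0.0300 − 0.0248 = 0.0052
F* = 190.36 · e^(0.0052 × 441/365) = 190.36 · e^0.006283 = 190.36 × 1.006303 = £191.5598
Market £197.74 > fair £191.5598: forward overpriced → cash-and-carry (buy spot, short the forward).
At maturity, profit = |F_mkt − F*| = |197.74 − 191.5598| = £6.18 per share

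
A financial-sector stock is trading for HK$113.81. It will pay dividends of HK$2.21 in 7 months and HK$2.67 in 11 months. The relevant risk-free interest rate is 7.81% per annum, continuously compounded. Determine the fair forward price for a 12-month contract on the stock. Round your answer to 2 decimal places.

HK$118.08

PV(dividends) I = 2.21·e^(−0.0781·7/12) + 2.67·e^(−0.0781·11/12)
I = 2.1116 + 2.4855 = 4.5971
F = (S − I)·e^(rT) = (113.81 − 4.5971) · e^(0.0781·12/12)
= 109.2129 · e^0.078100 = 109.2129 × 1.081231 = HK$118.08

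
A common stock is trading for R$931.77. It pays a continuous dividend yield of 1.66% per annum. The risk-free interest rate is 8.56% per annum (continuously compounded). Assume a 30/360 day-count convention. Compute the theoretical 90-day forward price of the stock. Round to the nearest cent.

R$947.98

F = S·e^((r − q)T) = 931.77 · e^((0.0856 − 0.0166) × 90/360)
= 931.77 · e^0.017250 = 931.77 × 1.017400
F = R$947.98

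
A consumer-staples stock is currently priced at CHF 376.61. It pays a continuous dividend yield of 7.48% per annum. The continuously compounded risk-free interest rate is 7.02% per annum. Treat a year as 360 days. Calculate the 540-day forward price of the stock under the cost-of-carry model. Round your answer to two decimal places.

CHF 374.02

F = S·e^((r − q)T) = 376.61 · e^((0.0702 − 0.0748) × 540/360)
= 376.61 · e^-0.006900 = 376.61 × 0.993124
F = CHF 374.02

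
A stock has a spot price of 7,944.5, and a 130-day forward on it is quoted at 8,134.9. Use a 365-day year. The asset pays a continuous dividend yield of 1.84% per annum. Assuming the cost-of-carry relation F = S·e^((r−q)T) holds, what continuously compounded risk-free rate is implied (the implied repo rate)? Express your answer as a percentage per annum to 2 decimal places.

8.49%

From F = S·e^((r−q)T): (r − q) = ln(F/S)/T
ln(8134.9/7944.5) = ln(1.023966) = 0.023683
(r − q) = 0.023683 / (130/365) = 0.066495
r = ln(F/S)/T + q = 0.066495 + 0.0184 = 0.084895
r = 8.49%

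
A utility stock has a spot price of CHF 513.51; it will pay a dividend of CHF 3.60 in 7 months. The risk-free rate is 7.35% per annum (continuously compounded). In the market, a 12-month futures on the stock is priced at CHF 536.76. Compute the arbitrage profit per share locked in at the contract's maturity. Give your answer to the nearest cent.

CHF 12.20 per share

PV(dividends) I = 3.60·e^(−0.0735·7/12) = 3.4489
Fair futures F* = (S − I)·e^(rT) = (513.51 − 3.4489)·e^0.073500 = 510.0611 × 1.076269 = 548.9630
Market CHF 536.76 < fair 548.9630: forward underpriced → reverse cash-and-carry (short the stock, invest proceeds at r, pay the dividends, go long the forward).
Profit at T = |F_mkt − F*| = |536.76 − 548.9630| = CHF 12.20 per share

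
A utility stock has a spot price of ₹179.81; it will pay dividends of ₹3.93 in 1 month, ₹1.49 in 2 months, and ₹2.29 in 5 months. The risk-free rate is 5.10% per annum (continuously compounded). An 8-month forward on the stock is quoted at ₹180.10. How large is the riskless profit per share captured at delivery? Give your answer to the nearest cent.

PV(dividends) I = 3.93·e^(−0.0510·1/12) + 1.49·e^(−0.0510·2/12) + 2.29·e^(−0.0510·5/12) = 7.6326
Fair forward F* = (S − I)·e^(rT) = (179.81 − 7.6326)·e^0.034000 = 172.1774 × 1.034585 = 178.1322
Market ₹180.10 > fair 178.1322: forward overpriced → cash-and-carry (borrow at r, buy the stock and collect the dividends, short the forward).
Profit at T = |F_mkt − F*| = |180.10 − 178.1322| = ₹1.97 per share

₹1.97 per share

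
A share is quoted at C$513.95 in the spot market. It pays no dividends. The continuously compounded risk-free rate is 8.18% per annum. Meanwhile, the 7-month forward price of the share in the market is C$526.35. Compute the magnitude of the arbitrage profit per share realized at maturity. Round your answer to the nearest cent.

Fair forward: F* = S·e^(carry·T), with carry = r = 0.0818
F* = 513.95 · e^(0.0818 × 7/12) = 513.95 · e^0.047717 = 513.95 × 1.048874 = C$539.0688
Market C$526.35 < fair C$539.0688: forward underpriced → reverse cash-and-carry (short spot, go long the forward).
At maturity, profit = |F_mkt − F*| = |526.35 − 539.0688| = C$12.72 per share

C$12.72 per share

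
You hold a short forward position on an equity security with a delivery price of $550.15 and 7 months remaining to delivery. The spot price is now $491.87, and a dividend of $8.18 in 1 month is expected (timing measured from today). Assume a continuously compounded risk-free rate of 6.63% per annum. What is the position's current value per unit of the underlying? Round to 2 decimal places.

$45.54

PV(remaining dividends) I = 8.18·e^(−0.0663·1/12) = 8.1349
Current forward F = (S − I)·e^(rT) = (491.87 − 8.1349)·e^(0.0663·7/12) = 483.7351 × 1.039433 = 502.8102
Value (long) = (F − K)·e^(−rT) = (502.8102 − 550.15) × 0.962063 = -45.5439
Short position value = −(long value) = $45.54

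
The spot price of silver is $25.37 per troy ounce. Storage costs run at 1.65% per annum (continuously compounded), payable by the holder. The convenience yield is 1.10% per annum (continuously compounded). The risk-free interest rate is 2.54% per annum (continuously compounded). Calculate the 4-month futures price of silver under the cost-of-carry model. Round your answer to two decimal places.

Net carry = r + u − y = 0.0254 + 0.0165 − 0.0110 = 0.0309
F = S·e^((r+u−y)T) = 25.37 · e^(0.0309 × 4/12) = 25.37 · e^0.010300
= 25.37 × 1.010353 = $25.63 per troy ounce

$25.63 per troy ounce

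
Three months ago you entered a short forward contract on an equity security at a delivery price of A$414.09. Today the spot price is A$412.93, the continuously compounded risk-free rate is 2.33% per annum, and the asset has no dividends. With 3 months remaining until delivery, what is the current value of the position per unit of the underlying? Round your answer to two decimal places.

-A$1.25

Current fair forward for the remaining 3 months: F = S·e^(r·T), r = 0.0233
F = 412.93 · e^(0.0233 × 3/12) = 412.93 × 1.005842 = 415.3423
Value of long forward = (F − K)·e^(−rT) = (415.3423 − 414.09) · e^(−0.0233·3/12)
= 1.2523 × 0.994192 = 1.25
Short position value = −(long value) = -A$1.25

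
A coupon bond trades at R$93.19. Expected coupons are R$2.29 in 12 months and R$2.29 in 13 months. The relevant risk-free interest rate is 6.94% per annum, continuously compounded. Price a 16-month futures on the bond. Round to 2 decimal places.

R$97.55

PV(coupons) I = 2.29·e^(−0.0694·12/12) + 2.29·e^(−0.0694·13/12)
I = 2.1365 + 2.1241 = 4.2606
F = (S − I)·e^(rT) = (93.19 − 4.2606) · e^(0.0694·16/12)
= 88.9294 · e^0.092533 = 88.9294 × 1.096949 = R$97.55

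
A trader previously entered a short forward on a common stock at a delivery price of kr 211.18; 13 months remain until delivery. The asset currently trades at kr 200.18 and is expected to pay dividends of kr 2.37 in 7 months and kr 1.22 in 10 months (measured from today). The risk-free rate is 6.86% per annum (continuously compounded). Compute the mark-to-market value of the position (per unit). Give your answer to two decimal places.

-kr 0.70

PV(remaining dividends) I = 2.37·e^(−0.0686·7/12) + 1.22·e^(−0.0686·10/12) = 3.4292
Current forward F = (S − I)·e^(rT) = (200.18 − 3.4292)·e^(0.0686·13/12) = 196.7508 × 1.077148 = 211.9297
Value (long) = (F − K)·e^(−rT) = (211.9297 − 211.18) × 0.928378 = 0.6960
Short position value = −(long value) = -kr 0.70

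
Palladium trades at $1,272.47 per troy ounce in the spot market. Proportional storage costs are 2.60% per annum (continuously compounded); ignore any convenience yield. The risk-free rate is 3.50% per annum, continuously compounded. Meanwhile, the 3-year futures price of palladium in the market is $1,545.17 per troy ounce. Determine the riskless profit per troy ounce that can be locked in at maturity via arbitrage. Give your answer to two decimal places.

Fair futures: F* = S·e^(carry·T), with carry = (r + u) = 0.0350 + 0.0260 = 0.0610
F* = 1272.47 · e^(0.0610 × 3) = 1272.47 · e^0.18300000 = 1272.47 × 1.20081441 = $1528.0003
Market $1545.17 > fair $1528.0003: forward overpriced → cash-and-carry (buy spot, short the forward).
At maturity, profit = |F_mkt − F*| = |1545.17 − 1528.0003| = $17.17 per troy ounce

$17.17 per troy ounce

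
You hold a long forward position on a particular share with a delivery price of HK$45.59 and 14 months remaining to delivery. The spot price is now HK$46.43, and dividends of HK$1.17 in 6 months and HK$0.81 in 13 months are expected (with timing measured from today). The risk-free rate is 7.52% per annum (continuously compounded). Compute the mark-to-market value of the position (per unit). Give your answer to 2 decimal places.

PV(remaining dividends) I = 1.17·e^(−0.0752·6/12) + 0.81·e^(−0.0752·13/12) = 1.8735
Current forward F = (S − I)·e^(rT) = (46.43 − 1.8735)·e^(0.0752·14/12) = 44.5565 × 1.091697 = 48.6422
Value (long) = (F − K)·e^(−rT) = (48.6422 − 45.59) × 0.916005 = 2.7958
Value = HK$2.80

HK$2.80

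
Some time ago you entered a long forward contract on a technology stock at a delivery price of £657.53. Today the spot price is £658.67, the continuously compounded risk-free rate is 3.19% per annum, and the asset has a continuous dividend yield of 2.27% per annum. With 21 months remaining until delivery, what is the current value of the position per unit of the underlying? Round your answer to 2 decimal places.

£11.19

Current fair forward for the remaining 21 months: F = S·e^((r − q)·T), (r − q) = 0.0319 − 0.0227 = 0.0092
F = 658.67 · e^(0.0092 × 21/12) = 658.67 × 1.016230 = 669.3602
Value of long forward = (F − K)·e^(−rT) = (669.3602 − 657.53) · e^(−0.0319·21/12)
= 11.8302 × 0.945705 = 11.19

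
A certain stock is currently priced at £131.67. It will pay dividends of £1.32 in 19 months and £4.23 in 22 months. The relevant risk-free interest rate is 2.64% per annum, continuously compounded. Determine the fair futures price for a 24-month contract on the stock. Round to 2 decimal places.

PV(dividends) I = 1.32·e^(−0.0264·19/12) + 4.23·e^(−0.0264·22/12)
I = 1.2660 + 4.0301 = 5.2961
F = (S − I)·e^(rT) = (131.67 − 5.2961) · e^(0.0264·24/12)
= 126.3739 · e^0.052800 = 126.3739 × 1.054219 = £133.23

£133.23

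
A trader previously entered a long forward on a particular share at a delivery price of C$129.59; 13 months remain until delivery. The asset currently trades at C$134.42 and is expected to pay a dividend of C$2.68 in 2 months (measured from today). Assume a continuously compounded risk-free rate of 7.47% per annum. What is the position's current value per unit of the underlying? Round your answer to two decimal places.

C$12.26

PV(remaining dividends) I = 2.68·e^(−0.0747·2/12) = 2.6468
Current forward F = (S − I)·e^(rT) = (134.42 − 2.6468)·e^(0.0747·13/12) = 131.7732 × 1.084290 = 142.8804
Value (long) = (F − K)·e^(−rT) = (142.8804 − 129.59) × 0.922263 = 12.2572
Value = C$12.26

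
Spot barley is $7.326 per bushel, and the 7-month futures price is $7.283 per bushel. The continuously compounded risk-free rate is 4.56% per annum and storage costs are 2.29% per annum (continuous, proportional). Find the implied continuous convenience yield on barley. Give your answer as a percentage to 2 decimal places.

7.86%

F = S·e^((r+u−y)T) ⇒ (r+u−y) = ln(F/S)/T
ln(7.283/7.326) = -0.005887; /T ⇒ -0.010092
y = r + u − ln(F/S)/T = 0.0456 + 0.0229 + 0.010092 = 0.078592
y = 7.86%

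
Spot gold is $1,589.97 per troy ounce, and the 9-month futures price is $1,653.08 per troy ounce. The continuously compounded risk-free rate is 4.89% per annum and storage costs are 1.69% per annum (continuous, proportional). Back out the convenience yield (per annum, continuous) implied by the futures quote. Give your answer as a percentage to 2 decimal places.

1.39%

F = S·e^((r+u−y)T) ⇒ (r+u−y) = ln(F/S)/T
ln(1653.08/1589.97) = 0.038925; /T ⇒ 0.051900
y = r + u − ln(F/S)/T = 0.0489 + 0.0169 − 0.051900 = 0.013900
y = 1.39%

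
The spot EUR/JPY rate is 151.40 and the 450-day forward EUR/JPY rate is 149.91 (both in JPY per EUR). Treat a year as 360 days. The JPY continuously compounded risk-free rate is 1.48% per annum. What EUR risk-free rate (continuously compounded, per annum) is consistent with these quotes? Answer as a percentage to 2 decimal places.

F = S·e^((r_JPY − r_EUR)T) ⇒ r_EUR = r_JPY − ln(F/S)/T
ln(149.91/151.40) = -0.009890; /(450/360) = -0.007912
r_EUR = 0.0148 + 0.007912 = 0.022712
r_EUR = 2.27%

2.27%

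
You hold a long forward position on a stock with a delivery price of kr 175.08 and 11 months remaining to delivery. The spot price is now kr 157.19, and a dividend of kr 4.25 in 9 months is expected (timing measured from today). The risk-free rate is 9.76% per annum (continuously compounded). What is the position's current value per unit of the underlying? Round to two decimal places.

-kr 6.86

PV(remaining dividends) I = 4.25·e^(−0.0976·9/12) = 3.9500
Current forward F = (S − I)·e^(rT) = (157.19 − 3.9500)·e^(0.0976·11/12) = 153.2400 × 1.093591 = 167.5819
Value (long) = (F − K)·e^(−rT) = (167.5819 − 175.08) × 0.914419 = -6.8564
Value = -kr 6.86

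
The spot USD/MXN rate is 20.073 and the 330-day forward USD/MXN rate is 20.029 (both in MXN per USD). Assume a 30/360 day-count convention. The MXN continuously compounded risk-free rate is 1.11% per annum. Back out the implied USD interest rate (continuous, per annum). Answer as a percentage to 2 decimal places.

1.35%

F = S·e^((r_MXN − r_USD)T) ⇒ r_USD = r_MXN − ln(F/S)/T
ln(20.029/20.073) = -0.002194; /(330/360) = -0.002393
r_USD = 0.0111 + 0.002393 = 0.013493
r_USD = 1.35%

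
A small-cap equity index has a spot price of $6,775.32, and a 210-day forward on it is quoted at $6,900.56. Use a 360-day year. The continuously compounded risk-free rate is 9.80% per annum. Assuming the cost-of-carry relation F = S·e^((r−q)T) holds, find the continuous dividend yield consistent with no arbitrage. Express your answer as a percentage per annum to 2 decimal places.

6.66%

From F = S·e^((r−q)T): (r − q) = ln(F/S)/T
ln(6900.56/6775.32) = ln(1.018485) = 0.018316
(r − q) = 0.018316 / (210/360) = 0.031399
q = r − ln(F/S)/T = 0.0980 − 0.031399 = 0.066601
q = 6.66%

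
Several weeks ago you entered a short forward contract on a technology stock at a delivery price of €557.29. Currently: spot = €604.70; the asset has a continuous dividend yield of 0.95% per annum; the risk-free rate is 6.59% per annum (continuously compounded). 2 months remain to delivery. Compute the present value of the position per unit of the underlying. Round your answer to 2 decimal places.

Current fair forward for the remaining 2 months: F = S·e^((r − q)·T), (r − q) = 0.0659 − 0.0095 = 0.0564
F = 604.70 · e^(0.0564 × 2/12) = 604.70 × 1.009444 = 610.4108
Value of long forward = (F − K)·e^(−rT) = (610.4108 − 557.29) · e^(−0.0659·2/12)
= 53.1208 × 0.989077 = 52.54
Short position value = −(long value) = -€52.54

-€52.54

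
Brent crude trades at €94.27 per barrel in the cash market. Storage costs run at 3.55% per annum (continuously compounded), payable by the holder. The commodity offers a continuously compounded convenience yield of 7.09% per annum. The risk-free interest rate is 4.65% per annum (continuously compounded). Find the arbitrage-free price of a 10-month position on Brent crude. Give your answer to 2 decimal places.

€95.15 per barrel

Net carry = r + u − y = 0.0465 + 0.0355 − 0.0709 = 0.0111
F = S·e^((r+u−y)T) = 94.27 · e^(0.0111 × 10/12) = 94.27 · e^0.009250
= 94.27 × 1.009293 = €95.15 per barrel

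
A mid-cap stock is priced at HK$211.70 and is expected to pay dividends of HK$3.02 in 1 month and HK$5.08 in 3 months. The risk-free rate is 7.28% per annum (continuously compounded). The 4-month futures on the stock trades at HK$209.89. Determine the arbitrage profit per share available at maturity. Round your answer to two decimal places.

PV(dividends) I = 3.02·e^(−0.0728·1/12) + 5.08·e^(−0.0728·3/12) = 7.9901
Fair futures F* = (S − I)·e^(rT) = (211.70 − 7.9901)·e^0.024267 = 203.7099 × 1.024564 = 208.7138
Market HK$209.89 > fair 208.7138: forward overpriced → cash-and-carry (borrow at r, buy the stock and collect the dividends, short the forward).
Profit at T = |F_mkt − F*| = |209.89 − 208.7138| = HK$1.18 per share

HK$1.18 per share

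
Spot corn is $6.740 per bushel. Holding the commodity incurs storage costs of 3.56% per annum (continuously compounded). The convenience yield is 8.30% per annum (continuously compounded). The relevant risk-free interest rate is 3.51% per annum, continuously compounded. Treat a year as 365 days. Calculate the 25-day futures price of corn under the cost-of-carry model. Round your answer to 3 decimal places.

Net carry = r + u − y = 0.0351 + 0.0356 − 0.0830 = -0.0123
F = S·e^((r+u−y)T) = 6.740 · e^(-0.0123 × 25/365) = 6.740 · e^-0.000842
= 6.740 × 0.999158 = $6.734 per bushel

$6.734 per bushel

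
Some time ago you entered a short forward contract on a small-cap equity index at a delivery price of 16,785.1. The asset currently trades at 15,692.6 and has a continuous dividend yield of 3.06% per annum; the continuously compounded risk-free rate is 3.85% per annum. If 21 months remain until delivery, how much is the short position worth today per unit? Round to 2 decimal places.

Current fair forward for the remaining 21 months: F = S·e^((r − q)·T), (r − q) = 0.0385 − 0.0306 = 0.0079
F = 15692.6 · e^(0.0079 × 21/12) = 15692.6 × 1.01392101 = 15911.0568
Value of long forward = (F − K)·e^(−rT) = (15911.0568 − 16785.1) · e^(−0.0385·21/12)
= -874.0432 × 0.93484457 = -817.09
Short position value = −(long value) = 817.09

817.09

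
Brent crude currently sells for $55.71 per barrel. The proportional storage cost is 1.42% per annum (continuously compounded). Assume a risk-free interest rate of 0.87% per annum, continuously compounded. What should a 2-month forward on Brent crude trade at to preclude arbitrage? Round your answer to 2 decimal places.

$55.92 per barrel

Net carry = r + u − y = 0.0087 + 0.0142 − 0.0000 = 0.0229
F = S·e^((r+u−y)T) = 55.71 · e^(0.0229 × 2/12) = 55.71 · e^0.003817
= 55.71 × 1.003824 = $55.92 per barrel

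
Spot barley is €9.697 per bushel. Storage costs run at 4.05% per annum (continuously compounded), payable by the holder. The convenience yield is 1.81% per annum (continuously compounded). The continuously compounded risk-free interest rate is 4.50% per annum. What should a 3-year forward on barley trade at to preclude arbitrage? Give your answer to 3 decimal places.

Net carry = r + u − y = 0.0450 + 0.0405 − 0.0181 = 0.0674
F = S·e^((r+u−y)T) = 9.697 · e^(0.0674 × 3) = 9.697 · e^0.202200
= 9.697 × 1.224093 = €11.870 per bushel

€11.870 per bushel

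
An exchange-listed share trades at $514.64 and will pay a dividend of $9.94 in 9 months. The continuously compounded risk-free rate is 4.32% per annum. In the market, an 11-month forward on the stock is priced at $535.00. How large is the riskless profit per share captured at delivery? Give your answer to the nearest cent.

$9.58 per share

PV(dividends) I = 9.94·e^(−0.0432·9/12) = 9.6231
Fair forward F* = (S − I)·e^(rT) = (514.64 − 9.6231)·e^0.039600 = 505.0169 × 1.040395 = 525.4171
Market $535.00 > fair 525.4171: forward overpriced → cash-and-carry (borrow at r, buy the stock and collect the dividends, short the forward).
Profit at T = |F_mkt − F*| = |535.00 − 525.4171| = $9.58 per share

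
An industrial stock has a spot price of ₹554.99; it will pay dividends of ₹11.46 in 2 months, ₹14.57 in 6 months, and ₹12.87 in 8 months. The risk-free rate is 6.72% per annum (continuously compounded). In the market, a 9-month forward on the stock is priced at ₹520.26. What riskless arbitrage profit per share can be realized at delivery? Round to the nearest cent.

PV(dividends) I = 11.46·e^(−0.0672·2/12) + 14.57·e^(−0.0672·6/12) + 12.87·e^(−0.0672·8/12) = 37.7271
Fair forward F* = (S − I)·e^(rT) = (554.99 − 37.7271)·e^0.050400 = 517.2629 × 1.051692 = 544.0013
Market ₹520.26 < fair 544.0013: forward underpriced → reverse cash-and-carry (short the stock, invest proceeds at r, pay the dividends, go long the forward).
Profit at T = |F_mkt − F*| = |520.26 − 544.0013| = ₹23.74 per share

₹23.74 per share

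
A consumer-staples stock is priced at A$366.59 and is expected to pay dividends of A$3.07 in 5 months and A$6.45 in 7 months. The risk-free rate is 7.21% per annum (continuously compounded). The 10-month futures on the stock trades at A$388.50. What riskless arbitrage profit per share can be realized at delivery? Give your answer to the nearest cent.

A$8.94 per share

PV(dividends) I = 3.07·e^(−0.0721·5/12) + 6.45·e^(−0.0721·7/12) = 9.1635
Fair futures F* = (S − I)·e^(rT) = (366.59 − 9.1635)·e^0.060083 = 357.4265 × 1.061925 = 379.5601
Market A$388.50 > fair 379.5601: forward overpriced → cash-and-carry (borrow at r, buy the stock and collect the dividends, short the forward).
Profit at T = |F_mkt − F*| = |388.50 − 379.5601| = A$8.94 per share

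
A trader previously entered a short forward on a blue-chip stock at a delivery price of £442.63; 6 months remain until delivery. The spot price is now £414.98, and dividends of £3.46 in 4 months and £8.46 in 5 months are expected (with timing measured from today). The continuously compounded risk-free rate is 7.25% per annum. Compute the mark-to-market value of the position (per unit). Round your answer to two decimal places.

£23.48

PV(remaining dividends) I = 3.46·e^(−0.0725·4/12) + 8.46·e^(−0.0725·5/12) = 11.5856
Current forward F = (S − I)·e^(rT) = (414.98 − 11.5856)·e^(0.0725·6/12) = 403.3944 × 1.036915 = 418.2857
Value (long) = (F − K)·e^(−rT) = (418.2857 − 442.63) × 0.964399 = -23.4776
Short position value = −(long value) = £23.48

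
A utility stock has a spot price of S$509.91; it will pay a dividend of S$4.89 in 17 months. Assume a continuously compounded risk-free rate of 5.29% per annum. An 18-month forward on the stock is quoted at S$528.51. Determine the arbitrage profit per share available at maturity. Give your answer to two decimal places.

S$18.60 per share

PV(dividends) I = 4.89·e^(−0.0529·17/12) = 4.5369
Fair forward F* = (S − I)·e^(rT) = (509.91 − 4.5369)·e^0.079350 = 505.3731 × 1.082583 = 547.1083
Market S$528.51 < fair 547.1083: forward underpriced → reverse cash-and-carry (short the stock, invest proceeds at r, pay the dividends, go long the forward).
Profit at T = |F_mkt − F*| = |528.51 − 547.1083| = S$18.60 per share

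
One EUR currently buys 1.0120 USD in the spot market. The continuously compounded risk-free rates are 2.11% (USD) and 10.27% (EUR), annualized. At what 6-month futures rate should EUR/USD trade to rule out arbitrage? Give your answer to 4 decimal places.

F = S·e^((r_USD − r_EUR)T) = 1.0120 · e^((0.0211 − 0.1027) × 6/12)
= 1.0120 · e^-0.040800 = 1.0120 × 0.960021
F = 0.9715 USD per EUR

0.9715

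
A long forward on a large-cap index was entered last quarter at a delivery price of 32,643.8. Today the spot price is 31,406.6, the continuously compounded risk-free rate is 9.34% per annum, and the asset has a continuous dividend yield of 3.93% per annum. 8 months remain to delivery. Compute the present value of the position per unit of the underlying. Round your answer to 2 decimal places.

Current fair forward for the remaining 8 months: F = S·e^((r − q)·T), (r − q) = 0.0934 − 0.0393 = 0.0541
F = 31406.6 · e^(0.0541 × 8/12) = 31406.6 × 1.03672496 = 32560.0061
Value of long forward = (F − K)·e^(−rT) = (32560.0061 − 32643.8) · e^(−0.0934·8/12)
= -83.7939 × 0.93963228 = -78.74

-78.74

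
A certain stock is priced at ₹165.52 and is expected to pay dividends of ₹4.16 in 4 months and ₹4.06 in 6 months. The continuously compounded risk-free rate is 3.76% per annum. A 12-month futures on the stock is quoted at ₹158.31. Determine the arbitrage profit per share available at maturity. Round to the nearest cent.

₹5.15 per share

PV(dividends) I = 4.16·e^(−0.0376·4/12) + 4.06·e^(−0.0376·6/12) = 8.0926
Fair futures F* = (S − I)·e^(rT) = (165.52 − 8.0926)·e^0.037600 = 157.4274 × 1.038316 = 163.4594
Market ₹158.31 < fair 163.4594: forward underpriced → reverse cash-and-carry (short the stock, invest proceeds at r, pay the dividends, go long the forward).
Profit at T = |F_mkt − F*| = |158.31 − 163.4594| = ₹5.15 per share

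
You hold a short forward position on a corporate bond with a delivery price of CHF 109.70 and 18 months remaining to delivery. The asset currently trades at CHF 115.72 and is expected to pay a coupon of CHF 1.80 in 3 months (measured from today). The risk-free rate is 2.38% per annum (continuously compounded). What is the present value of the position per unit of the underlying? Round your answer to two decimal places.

-CHF 8.08

PV(remaining coupons) I = 1.80·e^(−0.0238·3/12) = 1.7893
Current forward F = (S − I)·e^(rT) = (115.72 − 1.7893)·e^(0.0238·18/12) = 113.9307 × 1.036345 = 118.0715
Value (long) = (F − K)·e^(−rT) = (118.0715 − 109.70) × 0.964930 = 8.0779
Short position value = −(long value) = -CHF 8.08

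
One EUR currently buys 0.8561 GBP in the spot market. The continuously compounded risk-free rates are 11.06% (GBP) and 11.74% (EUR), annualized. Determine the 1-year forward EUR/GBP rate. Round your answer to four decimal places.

F = S·e^((r_GBP − r_EUR)T) = 0.8561 · e^((0.1106 − 0.1174) × 1)
= 0.8561 · e^-0.006800 = 0.8561 × 0.993223
F = 0.8503 GBP per EUR

0.8503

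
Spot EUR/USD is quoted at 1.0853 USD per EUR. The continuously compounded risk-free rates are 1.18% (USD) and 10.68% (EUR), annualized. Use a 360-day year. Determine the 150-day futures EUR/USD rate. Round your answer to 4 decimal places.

F = S·e^((r_USD − r_EUR)T) = 1.0853 · e^((0.0118 − 0.1068) × 150/360)
= 1.0853 · e^-0.039583 = 1.0853 × 0.961190
F = 1.0432 USD per EUR

1.0432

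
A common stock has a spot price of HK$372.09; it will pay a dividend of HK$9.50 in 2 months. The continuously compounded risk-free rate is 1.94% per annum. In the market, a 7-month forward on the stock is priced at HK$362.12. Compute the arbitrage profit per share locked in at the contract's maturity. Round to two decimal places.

PV(dividends) I = 9.50·e^(−0.0194·2/12) = 9.4693
Fair forward F* = (S − I)·e^(rT) = (372.09 − 9.4693)·e^0.011317 = 362.6207 × 1.011381 = 366.7477
Market HK$362.12 < fair 366.7477: forward underpriced → reverse cash-and-carry (short the stock, invest proceeds at r, pay the dividends, go long the forward).
Profit at T = |F_mkt − F*| = |362.12 − 366.7477| = HK$4.63 per share

HK$4.63 per share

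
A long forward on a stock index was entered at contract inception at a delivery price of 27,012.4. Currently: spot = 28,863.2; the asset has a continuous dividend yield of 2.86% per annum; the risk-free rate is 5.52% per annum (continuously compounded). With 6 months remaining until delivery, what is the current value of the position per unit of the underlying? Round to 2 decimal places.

Current fair forward for the remaining 6 months: F = S·e^((r − q)·T), (r − q) = 0.0552 − 0.0286 = 0.0266
F = 28863.2 · e^(0.0266 × 6/12) = 28863.2 × 1.01338884 = 29249.6448
Value of long forward = (F − K)·e^(−rT) = (29249.6448 − 27012.4) · e^(−0.0552·6/12)
= 2237.2448 × 0.97277740 = 2176.34

2176.34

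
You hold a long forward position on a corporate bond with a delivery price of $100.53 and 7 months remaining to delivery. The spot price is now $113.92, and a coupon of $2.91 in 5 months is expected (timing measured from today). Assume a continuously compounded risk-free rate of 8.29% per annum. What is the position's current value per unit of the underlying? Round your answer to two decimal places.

PV(remaining coupons) I = 2.91·e^(−0.0829·5/12) = 2.8112
Current forward F = (S − I)·e^(rT) = (113.92 − 2.8112)·e^(0.0829·7/12) = 111.1088 × 1.049547 = 116.6139
Value (long) = (F − K)·e^(−rT) = (116.6139 − 100.53) × 0.952792 = 15.3246
Value = $15.32

$15.32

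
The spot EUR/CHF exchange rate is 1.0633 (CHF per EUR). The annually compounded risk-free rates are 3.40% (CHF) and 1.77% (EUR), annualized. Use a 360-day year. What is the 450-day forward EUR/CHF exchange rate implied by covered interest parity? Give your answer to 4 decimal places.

By covered interest parity, F = S · (1+r_CHF)^T / (1+r_EUR)^T
= 1.0633 × 1.042679 / 1.022174 = 1.0633 × 1.020060
F = 1.0846 CHF per EUR

1.0846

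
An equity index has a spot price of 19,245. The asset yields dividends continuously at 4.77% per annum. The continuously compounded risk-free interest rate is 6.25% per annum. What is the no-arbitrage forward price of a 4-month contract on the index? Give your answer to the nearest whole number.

19,340

F = S·e^((r − q)T) = 19245 · e^((0.0625 − 0.0477) × 4/12)
= 19245 · e^0.004933 = 19245 × 1.004945
F = 19,340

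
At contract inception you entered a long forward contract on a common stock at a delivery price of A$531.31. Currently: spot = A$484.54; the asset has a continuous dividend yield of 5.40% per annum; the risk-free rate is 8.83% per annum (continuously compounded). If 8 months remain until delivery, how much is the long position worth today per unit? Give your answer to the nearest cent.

Current fair forward for the remaining 8 months: F = S·e^((r − q)·T), (r − q) = 0.0883 − 0.0540 = 0.0343
F = 484.54 · e^(0.0343 × 8/12) = 484.54 × 1.023130 = 495.7474
Value of long forward = (F − K)·e^(−rT) = (495.7474 − 531.31) · e^(−0.0883·8/12)
= -35.5626 × 0.942832 = -33.53

-A$33.53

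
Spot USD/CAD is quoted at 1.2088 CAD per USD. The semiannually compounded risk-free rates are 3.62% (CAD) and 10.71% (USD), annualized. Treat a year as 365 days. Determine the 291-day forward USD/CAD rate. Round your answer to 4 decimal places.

1.1446

By covered interest parity, F = S · (1+r_CAD/2)^(2T) / (1+r_USD/2)^(2T)
= 1.2088 × 1.029016 / 1.086736 = 1.2088 × 0.946887
F = 1.1446 CAD per USD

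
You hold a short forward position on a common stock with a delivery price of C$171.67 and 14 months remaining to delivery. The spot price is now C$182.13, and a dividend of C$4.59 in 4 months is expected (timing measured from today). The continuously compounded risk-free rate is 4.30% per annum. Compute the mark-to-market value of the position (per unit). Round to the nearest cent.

PV(remaining dividends) I = 4.59·e^(−0.0430·4/12) = 4.5247
Current forward F = (S − I)·e^(rT) = (182.13 − 4.5247)·e^(0.0430·14/12) = 177.6053 × 1.051446 = 186.7424
Value (long) = (F − K)·e^(−rT) = (186.7424 − 171.67) × 0.951071 = 14.3349
Short position value = −(long value) = -C$14.33

-C$14.33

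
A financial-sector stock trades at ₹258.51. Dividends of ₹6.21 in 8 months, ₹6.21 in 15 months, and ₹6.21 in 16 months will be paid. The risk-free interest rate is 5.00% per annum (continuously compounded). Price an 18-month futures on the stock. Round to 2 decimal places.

PV(dividends) I = 6.21·e^(−0.0500·8/12) + 6.21·e^(−0.0500·15/12) + 6.21·e^(−0.0500·16/12)
I = 6.0064 + 5.8338 + 5.8095 = 17.6497
F = (S − I)·e^(rT) = (258.51 − 17.6497) · e^(0.0500·18/12)
= 240.8603 · e^0.075000 = 240.8603 × 1.077884 = ₹259.62

₹259.62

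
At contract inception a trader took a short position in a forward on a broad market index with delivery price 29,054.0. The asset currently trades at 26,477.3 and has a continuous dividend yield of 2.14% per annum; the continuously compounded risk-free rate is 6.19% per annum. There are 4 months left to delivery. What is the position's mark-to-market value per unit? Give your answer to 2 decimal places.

Current fair forward for the remaining 4 months: F = S·e^((r − q)·T), (r − q) = 0.0619 − 0.0214 = 0.0405
F = 26477.3 · e^(0.0405 × 4/12) = 26477.3 × 1.01359154 = 26837.1673
Value of long forward = (F − K)·e^(−rT) = (26837.1673 − 29054.0) · e^(−0.0619·4/12)
= -2216.8327 × 0.97957808 = -2171.56
Short position value = −(long value) = 2171.56

2171.56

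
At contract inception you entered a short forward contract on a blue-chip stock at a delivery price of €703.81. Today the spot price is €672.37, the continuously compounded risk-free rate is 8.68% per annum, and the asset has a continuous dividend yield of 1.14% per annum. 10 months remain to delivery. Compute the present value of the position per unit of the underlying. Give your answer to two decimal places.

-€11.31

Current fair forward for the remaining 10 months: F = S·e^((r − q)·T), (r − q) = 0.0868 − 0.0114 = 0.0754
F = 672.37 · e^(0.0754 × 10/12) = 672.37 × 1.064849 = 715.9725
Value of long forward = (F − K)·e^(−rT) = (715.9725 − 703.81) · e^(−0.0868·10/12)
= 12.1625 × 0.930221 = 11.31
Short position value = −(long value) = -€11.31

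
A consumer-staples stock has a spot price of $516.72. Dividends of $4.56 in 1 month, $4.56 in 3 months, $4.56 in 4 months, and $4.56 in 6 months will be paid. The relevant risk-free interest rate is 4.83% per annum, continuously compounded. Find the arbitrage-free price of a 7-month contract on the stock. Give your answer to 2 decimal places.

PV(dividends) I = 4.56·e^(−0.0483·1/12) + 4.56·e^(−0.0483·3/12) + 4.56·e^(−0.0483·4/12) + 4.56·e^(−0.0483·6/12)
I = 4.5417 + 4.5053 + 4.4872 + 4.4512 = 17.9854
F = (S − I)·e^(rT) = (516.72 − 17.9854) · e^(0.0483·7/12)
= 498.7346 · e^0.028175 = 498.7346 × 1.028576 = $512.99

$512.99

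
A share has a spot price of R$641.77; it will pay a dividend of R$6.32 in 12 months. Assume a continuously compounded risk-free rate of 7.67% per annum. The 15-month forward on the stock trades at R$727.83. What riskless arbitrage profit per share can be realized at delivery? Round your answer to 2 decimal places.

R$27.93 per share

PV(dividends) I = 6.32·e^(−0.0767·12/12) = 5.8534
Fair forward F* = (S − I)·e^(rT) = (641.77 − 5.8534)·e^0.095875 = 635.9166 × 1.100621 = 699.9032
Market R$727.83 > fair 699.9032: forward overpriced → cash-and-carry (borrow at r, buy the stock and collect the dividends, short the forward).
Profit at T = |F_mkt − F*| = |727.83 − 699.9032| = R$27.93 per share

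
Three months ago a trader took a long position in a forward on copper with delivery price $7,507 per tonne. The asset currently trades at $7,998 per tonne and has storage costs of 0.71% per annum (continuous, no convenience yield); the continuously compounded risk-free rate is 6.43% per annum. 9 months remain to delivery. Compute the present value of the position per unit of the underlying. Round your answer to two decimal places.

Current fair forward for the remaining 9 months: F = S·e^((r + u)·T), (r + u) = 0.0643 + 0.0071 = 0.0714
F = 7998 · e^(0.0714 × 9/12) = 7998 × 1.05500974 = 8437.9679
Value of long forward = (F − K)·e^(−rT) = (8437.9679 − 7507) · e^(−0.0643·9/12)
= 930.9679 × 0.95291936 = 887.14

$887.14 per tonne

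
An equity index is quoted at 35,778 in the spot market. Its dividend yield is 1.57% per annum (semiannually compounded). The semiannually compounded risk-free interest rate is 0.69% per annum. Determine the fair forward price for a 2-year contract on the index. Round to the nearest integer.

35,157

F = S · (1+r/2)^(2T) / (1+q/2)^(2T)
= 35778 × 1.013872 / 1.031772 = 35778 × 0.982651
F = 35,157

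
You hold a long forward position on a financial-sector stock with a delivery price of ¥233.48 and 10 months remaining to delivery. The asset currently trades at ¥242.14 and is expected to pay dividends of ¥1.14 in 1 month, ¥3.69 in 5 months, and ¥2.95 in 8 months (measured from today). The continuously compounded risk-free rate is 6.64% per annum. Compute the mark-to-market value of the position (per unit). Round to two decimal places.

PV(remaining dividends) I = 1.14·e^(−0.0664·1/12) + 3.69·e^(−0.0664·5/12) + 2.95·e^(−0.0664·8/12) = 7.5453
Current forward F = (S − I)·e^(rT) = (242.14 − 7.5453)·e^(0.0664·10/12) = 234.5947 × 1.056893 = 247.9415
Value (long) = (F − K)·e^(−rT) = (247.9415 − 233.48) × 0.946170 = 13.6830
Value = ¥13.68

¥13.68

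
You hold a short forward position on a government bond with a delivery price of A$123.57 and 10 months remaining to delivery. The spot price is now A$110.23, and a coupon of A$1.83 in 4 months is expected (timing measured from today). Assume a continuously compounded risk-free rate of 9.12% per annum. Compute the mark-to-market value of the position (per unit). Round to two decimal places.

A$6.07

PV(remaining coupons) I = 1.83·e^(−0.0912·4/12) = 1.7752
Current forward F = (S − I)·e^(rT) = (110.23 − 1.7752)·e^(0.0912·10/12) = 108.4548 × 1.078963 = 117.0187
Value (long) = (F − K)·e^(−rT) = (117.0187 − 123.57) × 0.926816 = -6.0718
Short position value = −(long value) = A$6.07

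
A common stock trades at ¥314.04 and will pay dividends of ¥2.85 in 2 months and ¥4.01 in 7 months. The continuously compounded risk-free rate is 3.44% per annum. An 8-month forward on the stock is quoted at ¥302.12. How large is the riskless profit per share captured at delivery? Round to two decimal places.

PV(dividends) I = 2.85·e^(−0.0344·2/12) + 4.01·e^(−0.0344·7/12) = 6.7640
Fair forward F* = (S − I)·e^(rT) = (314.04 − 6.7640)·e^0.022933 = 307.2760 × 1.023198 = 314.4042
Market ¥302.12 < fair 314.4042: forward underpriced → reverse cash-and-carry (short the stock, invest proceeds at r, pay the dividends, go long the forward).
Profit at T = |F_mkt − F*| = |302.12 − 314.4042| = ¥12.28 per share

¥12.28 per share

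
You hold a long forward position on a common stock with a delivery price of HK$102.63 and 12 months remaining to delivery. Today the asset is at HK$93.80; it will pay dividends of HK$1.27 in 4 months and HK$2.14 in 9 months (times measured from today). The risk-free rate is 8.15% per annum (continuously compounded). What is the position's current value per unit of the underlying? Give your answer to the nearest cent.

PV(remaining dividends) I = 1.27·e^(−0.0815·4/12) + 2.14·e^(−0.0815·9/12) = 3.2491
Current forward F = (S − I)·e^(rT) = (93.80 − 3.2491)·e^(0.0815·12/12) = 90.5509 × 1.084913 = 98.2398
Value (long) = (F − K)·e^(−rT) = (98.2398 − 102.63) × 0.921733 = -4.0466
Value = -HK$4.05

-HK$4.05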